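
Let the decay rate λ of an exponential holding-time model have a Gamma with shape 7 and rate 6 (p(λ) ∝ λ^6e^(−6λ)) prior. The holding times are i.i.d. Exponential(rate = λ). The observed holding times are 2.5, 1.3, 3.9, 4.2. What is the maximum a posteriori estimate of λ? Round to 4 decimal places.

The Exponential(rate=λ) likelihood is ∝ λ^n e^(−λΣtᵢ). Here n = 4 and Σtᵢ = 2.5 + 1.3 + 3.9 + 4.2 = 11.9.
Posterior ∝ λ^6e^(−6λ) · λ^4e^(−11.9λ) = λ^10e^(−17.9λ), i.e. Gamma(11, 17.9).
Mode = (a−1)/b = 10/17.9 ≈ 0.5587.

λ̂_MAP = 0.5587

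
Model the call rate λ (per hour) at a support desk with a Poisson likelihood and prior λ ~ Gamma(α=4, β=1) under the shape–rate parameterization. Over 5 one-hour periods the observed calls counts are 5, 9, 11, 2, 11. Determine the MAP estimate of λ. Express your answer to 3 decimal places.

λ̂_MAP = 6.833

Σxᵢ = 5+9+11+2+11 = 38, with n = 5.
Posterior ∝ λ^3e^(−1λ) · λ^38e^(−5λ) = λ^41e^(−6λ), i.e. Gamma(shape=42, rate=6).
The mode of a Gamma(a, b) with a ≥ 1 (shape–rate) is (a−1)/b = 41/6 ≈ 6.833.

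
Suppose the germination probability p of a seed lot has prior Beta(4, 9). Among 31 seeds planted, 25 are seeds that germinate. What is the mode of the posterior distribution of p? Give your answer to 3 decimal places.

Prior: Beta(4, 9).
Data: 25 successes in 31 trials. The binomial likelihood contributes p^25(1−p)^6, so the posterior is Beta(4+25, 9+6) = Beta(29, 15).
For Beta(a, b) with a, b > 1 the mode is (a−1)/(a+b−2) = 28/42 ≈ 0.667.

p̂_MAP = 0.667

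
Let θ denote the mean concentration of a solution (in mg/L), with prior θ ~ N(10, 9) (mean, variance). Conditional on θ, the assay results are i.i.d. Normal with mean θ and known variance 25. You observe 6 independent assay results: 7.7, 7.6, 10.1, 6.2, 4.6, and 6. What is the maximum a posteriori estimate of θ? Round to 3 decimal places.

θ̂_MAP = 7.972

n = 6; x̄ = (7.7 + 7.6 + 10.1 + 6.2 + 4.6 + 6)/6 = 42.2/6 = 211/30 ≈ 7.0333.
For a Normal prior and Normal likelihood with known variance, the posterior is Normal; its mode equals its mean, the precision-weighted average.
Prior precision 1/σ₀² = 1/9; data precision n/σ² = 6/25 = 0.24.
θ̂ = ((1/9)·10 + 0.24·(211/30)) / (1/9 + 0.24) = (3149/1125)/(79/225) = 3149/395 ≈ 7.972.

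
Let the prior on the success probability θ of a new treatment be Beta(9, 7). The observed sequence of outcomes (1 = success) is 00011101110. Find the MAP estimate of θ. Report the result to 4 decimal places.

θ̂_MAP = 0.5600

Prior: Beta(9, 7).
Data: 6 successes in 11 trials (from the sequence). The binomial likelihood contributes θ^6(1−θ)^5, so the posterior is Beta(9+6, 7+5) = Beta(15, 12).
For Beta(a, b) with a, b > 1 the mode is (a−1)/(a+b−2) = 14/25 ≈ 0.5600.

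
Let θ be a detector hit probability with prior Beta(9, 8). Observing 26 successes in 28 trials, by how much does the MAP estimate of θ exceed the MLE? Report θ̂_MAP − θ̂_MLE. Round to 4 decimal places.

Posterior is Beta(35, 10); MAP = (35−1)/(45−2) = 34/43 ≈ 0.79070.
MLE ignores the prior: θ̂_MLE = k/n = 26/28 ≈ 0.92857.
Difference = 34/43 − 26/28 = -83/602 ≈ -0.1379.

MAP − MLE = -0.1379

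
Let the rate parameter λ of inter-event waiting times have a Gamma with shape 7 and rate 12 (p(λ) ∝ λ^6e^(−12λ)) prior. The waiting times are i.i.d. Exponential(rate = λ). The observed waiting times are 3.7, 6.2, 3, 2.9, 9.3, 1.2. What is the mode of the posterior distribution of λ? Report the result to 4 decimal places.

The Exponential(rate=λ) likelihood is ∝ λ^n e^(−λΣtᵢ). Here n = 6 and Σtᵢ = 3.7 + 6.2 + 3 + 2.9 + 9.3 + 1.2 = 26.3.
Posterior ∝ λ^6e^(−12λ) · λ^6e^(−26.3λ) = λ^12e^(−38.3λ), i.e. Gamma(13, 38.3).
Mode = (a−1)/b = 12/38.3 ≈ 0.3133.

λ̂_MAP = 0.3133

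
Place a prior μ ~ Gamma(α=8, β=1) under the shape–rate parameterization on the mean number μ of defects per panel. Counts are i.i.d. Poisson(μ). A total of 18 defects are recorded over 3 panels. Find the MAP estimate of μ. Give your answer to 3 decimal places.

Σxᵢ = 18, n = 3.
Posterior ∝ μ^7e^(−1μ) · μ^18e^(−3μ) = μ^25e^(−4μ), i.e. Gamma(shape=26, rate=4).
The mode of a Gamma(a, b) with a ≥ 1 (shape–rate) is (a−1)/b = 25/4 ≈ 6.250.

μ̂_MAP = 6.250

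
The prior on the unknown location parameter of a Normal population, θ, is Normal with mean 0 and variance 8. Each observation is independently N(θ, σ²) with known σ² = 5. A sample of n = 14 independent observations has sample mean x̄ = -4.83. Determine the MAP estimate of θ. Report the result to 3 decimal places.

θ̂_MAP = -4.624

n = 14, x̄ = -4.83.
For a Normal prior and Normal likelihood with known variance, the posterior is Normal; its mode equals its mean, the precision-weighted average.
Prior precision 1/σ₀² = 1/8 = 0.125; data precision n/σ² = 14/5 = 2.8.
θ̂ = (0.125·0 + 2.8·(-4.83)) / (0.125 + 2.8) = (-13.524)/2.925 = -4508/975 ≈ -4.624.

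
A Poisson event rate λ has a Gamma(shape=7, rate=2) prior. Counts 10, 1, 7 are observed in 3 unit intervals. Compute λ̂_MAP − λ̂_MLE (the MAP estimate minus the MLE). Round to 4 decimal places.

MAP − MLE = -1.2000

Σxᵢ = 18. Posterior is Gamma(25, 5); MAP = (25−1)/5 = 24/5 ≈ 4.80000.
MLE = x̄ = 18/3 ≈ 6.00000.
Difference = 24/5 − 18/3 = -6/5 ≈ -1.2000.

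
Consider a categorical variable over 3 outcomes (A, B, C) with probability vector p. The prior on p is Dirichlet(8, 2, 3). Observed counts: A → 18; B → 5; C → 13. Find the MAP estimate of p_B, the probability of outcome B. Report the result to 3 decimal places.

The posterior is Dirichlet(αᵢ + nᵢ) = Dirichlet(26, 7, 16).
For a Dirichlet(a₁,…,a_K) with all aᵢ > 1, the mode has j-th component (aⱼ − 1)/(Σaᵢ − K).
Here Σaᵢ = 49 and K = 3, so p_B = (7 − 1)/(49 − 3) = 6/46 ≈ 0.130.

MAP estimate of p_B = 0.130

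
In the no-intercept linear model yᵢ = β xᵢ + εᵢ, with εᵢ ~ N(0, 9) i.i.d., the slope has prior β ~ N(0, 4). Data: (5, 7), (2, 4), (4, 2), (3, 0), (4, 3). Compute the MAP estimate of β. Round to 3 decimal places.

log p(β | y) = −Σ(yᵢ − βxᵢ)²/(2·9) − β²/(2·4) + const.
Setting the derivative to zero: Σxᵢ(yᵢ − βxᵢ)/9 − β/4 = 0, so β = Σxᵢyᵢ / (Σxᵢ² + σ²/τ²).
Σxᵢyᵢ = 5·7 + 2·4 + 4·2 + 3·0 + 4·3 = 63; Σxᵢ² = 70; σ²/τ² = 2.25.
β̂_MAP = 63 / (70 + 2.25) = 63/72.25 ≈ 0.872.

β̂_MAP = 0.872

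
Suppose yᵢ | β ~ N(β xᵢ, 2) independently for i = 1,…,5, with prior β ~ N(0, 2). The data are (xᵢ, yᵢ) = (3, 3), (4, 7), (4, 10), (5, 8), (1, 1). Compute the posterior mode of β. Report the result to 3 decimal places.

β̂_MAP = 1.735

log p(β | y) = −Σ(yᵢ − βxᵢ)²/(2·2) − β²/(2·2) + const.
Setting the derivative to zero: Σxᵢ(yᵢ − βxᵢ)/2 − β/2 = 0, so β = Σxᵢyᵢ / (Σxᵢ² + σ²/τ²).
Σxᵢyᵢ = 3·3 + 4·7 + 4·10 + 5·8 + 1·1 = 118; Σxᵢ² = 67; σ²/τ² = 1.
β̂_MAP = 118 / (67 + 1) = 118/68 ≈ 1.735.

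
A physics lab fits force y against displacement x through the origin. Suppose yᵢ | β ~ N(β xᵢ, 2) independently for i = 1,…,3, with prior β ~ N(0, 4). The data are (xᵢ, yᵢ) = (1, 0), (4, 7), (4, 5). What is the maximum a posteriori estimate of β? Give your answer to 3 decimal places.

log p(β | y) = −Σ(yᵢ − βxᵢ)²/(2·2) − β²/(2·4) + const.
Setting the derivative to zero: Σxᵢ(yᵢ − βxᵢ)/2 − β/4 = 0, so β = Σxᵢyᵢ / (Σxᵢ² + σ²/τ²).
Σxᵢyᵢ = 1·0 + 4·7 + 4·5 = 48; Σxᵢ² = 33; σ²/τ² = 0.5.
β̂_MAP = 48 / (33 + 0.5) = 48/33.5 ≈ 1.433.

β̂_MAP = 1.433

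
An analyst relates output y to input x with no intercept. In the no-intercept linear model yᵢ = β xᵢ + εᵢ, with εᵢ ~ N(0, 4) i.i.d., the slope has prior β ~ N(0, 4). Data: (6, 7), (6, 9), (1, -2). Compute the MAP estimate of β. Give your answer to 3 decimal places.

β̂_MAP = 1.270

log p(β | y) = −Σ(yᵢ − βxᵢ)²/(2·4) − β²/(2·4) + const.
Setting the derivative to zero: Σxᵢ(yᵢ − βxᵢ)/4 − β/4 = 0, so β = Σxᵢyᵢ / (Σxᵢ² + σ²/τ²).
Σxᵢyᵢ = 6·7 + 6·9 + 1·(-2) = 94; Σxᵢ² = 73; σ²/τ² = 1.
β̂_MAP = 94 / (73 + 1) = 94/74 ≈ 1.270.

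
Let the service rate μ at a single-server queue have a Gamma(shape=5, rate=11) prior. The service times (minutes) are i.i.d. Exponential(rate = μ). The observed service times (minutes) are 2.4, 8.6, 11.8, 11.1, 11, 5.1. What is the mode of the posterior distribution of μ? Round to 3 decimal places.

μ̂_MAP = 0.164

The Exponential(rate=μ) likelihood is ∝ μ^n e^(−μΣtᵢ). Here n = 6 and Σtᵢ = 2.4 + 8.6 + 11.8 + 11.1 + 11 + 5.1 = 50.
Posterior ∝ μ^4e^(−11μ) · μ^6e^(−50μ) = μ^10e^(−61μ), i.e. Gamma(11, 61).
Mode = (a−1)/b = 10/61 ≈ 0.164.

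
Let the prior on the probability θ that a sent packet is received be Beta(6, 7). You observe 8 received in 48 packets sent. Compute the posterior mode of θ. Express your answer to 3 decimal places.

Prior: Beta(6, 7).
Data: 8 successes in 48 trials. The binomial likelihood contributes θ^8(1−θ)^40, so the posterior is Beta(6+8, 7+40) = Beta(14, 47).
For Beta(a, b) with a, b > 1 the mode is (a−1)/(a+b−2) = 13/59 ≈ 0.220.

θ̂_MAP = 0.220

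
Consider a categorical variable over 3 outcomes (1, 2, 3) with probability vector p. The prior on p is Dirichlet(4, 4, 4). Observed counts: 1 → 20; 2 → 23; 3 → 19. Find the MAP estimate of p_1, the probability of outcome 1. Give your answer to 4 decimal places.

The posterior is Dirichlet(αᵢ + nᵢ) = Dirichlet(24, 27, 23).
For a Dirichlet(a₁,…,a_K) with all aᵢ > 1, the mode has j-th component (aⱼ − 1)/(Σaᵢ − K).
Here Σaᵢ = 74 and K = 3, so p_1 = (24 − 1)/(74 − 3) = 23/71 ≈ 0.3239.

MAP estimate: 0.3239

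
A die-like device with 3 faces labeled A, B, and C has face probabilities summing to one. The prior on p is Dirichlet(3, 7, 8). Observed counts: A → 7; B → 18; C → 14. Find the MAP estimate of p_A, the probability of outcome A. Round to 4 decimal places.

MAP estimate of p_A = 0.1667

The posterior is Dirichlet(αᵢ + nᵢ) = Dirichlet(10, 25, 22).
For a Dirichlet(a₁,…,a_K) with all aᵢ > 1, the mode has j-th component (aⱼ − 1)/(Σaᵢ − K).
Here Σaᵢ = 57 and K = 3, so p_A = (10 − 1)/(57 − 3) = 9/54 ≈ 0.1667.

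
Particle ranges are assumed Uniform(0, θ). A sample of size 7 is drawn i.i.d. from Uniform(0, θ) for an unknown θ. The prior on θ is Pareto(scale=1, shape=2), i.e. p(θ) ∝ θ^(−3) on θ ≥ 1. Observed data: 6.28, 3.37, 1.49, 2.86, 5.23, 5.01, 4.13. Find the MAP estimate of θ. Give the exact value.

θ̂_MAP = 6.28

The Uniform(0, θ) likelihood is θ^(−n) for θ ≥ max(xᵢ), zero otherwise. Here max(xᵢ) = 6.28.
Posterior ∝ θ^(−3) · θ^(−7) = θ^(−10) on θ ≥ max(1, 6.28) = 6.28.
This density is strictly decreasing in θ, so the posterior mode lies at the lower boundary of the support.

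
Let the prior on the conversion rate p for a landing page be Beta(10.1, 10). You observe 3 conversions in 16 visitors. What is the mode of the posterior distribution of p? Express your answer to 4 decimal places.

Prior: Beta(10.1, 10).
Data: 3 successes in 16 trials. The binomial likelihood contributes p^3(1−p)^13, so the posterior is Beta(10.1+3, 10+13) = Beta(13.1, 23).
For Beta(a, b) with a, b > 1 the mode is (a−1)/(a+b−2) = 12.1/34.1 ≈ 0.3548.

p̂_MAP = 0.3548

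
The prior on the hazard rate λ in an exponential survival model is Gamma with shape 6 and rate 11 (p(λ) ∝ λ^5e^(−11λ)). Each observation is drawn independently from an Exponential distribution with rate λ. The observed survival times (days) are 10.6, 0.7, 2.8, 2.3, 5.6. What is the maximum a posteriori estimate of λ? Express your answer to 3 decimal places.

λ̂_MAP = 0.303

The Exponential(rate=λ) likelihood is ∝ λ^n e^(−λΣtᵢ). Here n = 5 and Σtᵢ = 10.6 + 0.7 + 2.8 + 2.3 + 5.6 = 22.
Posterior ∝ λ^5e^(−11λ) · λ^5e^(−22λ) = λ^10e^(−33λ), i.e. Gamma(11, 33).
Mode = (a−1)/b = 10/33 ≈ 0.303.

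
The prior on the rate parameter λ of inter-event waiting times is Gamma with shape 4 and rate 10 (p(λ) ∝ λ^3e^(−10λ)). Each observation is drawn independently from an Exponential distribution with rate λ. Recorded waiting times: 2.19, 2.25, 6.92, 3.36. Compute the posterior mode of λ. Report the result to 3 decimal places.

λ̂_MAP = 0.283

The Exponential(rate=λ) likelihood is ∝ λ^n e^(−λΣtᵢ). Here n = 4 and Σtᵢ = 2.19 + 2.25 + 6.92 + 3.36 = 14.72.
Posterior ∝ λ^3e^(−10λ) · λ^4e^(−14.72λ) = λ^7e^(−24.72λ), i.e. Gamma(8, 24.72).
Mode = (a−1)/b = 7/24.72 ≈ 0.283.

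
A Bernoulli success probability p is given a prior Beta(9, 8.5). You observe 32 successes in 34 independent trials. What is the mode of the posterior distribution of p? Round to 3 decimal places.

Prior: Beta(9, 8.5).
Data: 32 successes in 34 trials. The binomial likelihood contributes p^32(1−p)^2, so the posterior is Beta(9+32, 8.5+2) = Beta(41, 10.5).
For Beta(a, b) with a, b > 1 the mode is (a−1)/(a+b−2) = 40/49.5 ≈ 0.808.

p̂_MAP = 0.808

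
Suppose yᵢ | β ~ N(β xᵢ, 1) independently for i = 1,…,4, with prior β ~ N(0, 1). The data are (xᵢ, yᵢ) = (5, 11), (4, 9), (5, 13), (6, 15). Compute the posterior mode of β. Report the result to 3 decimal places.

log p(β | y) = −Σ(yᵢ − βxᵢ)²/(2·1) − β²/(2·1) + const.
Setting the derivative to zero: Σxᵢ(yᵢ − βxᵢ)/1 − β/1 = 0, so β = Σxᵢyᵢ / (Σxᵢ² + σ²/τ²).
Σxᵢyᵢ = 5·11 + 4·9 + 5·13 + 6·15 = 246; Σxᵢ² = 102; σ²/τ² = 1.
β̂_MAP = 246 / (102 + 1) = 246/103 ≈ 2.388.

β̂_MAP = 2.388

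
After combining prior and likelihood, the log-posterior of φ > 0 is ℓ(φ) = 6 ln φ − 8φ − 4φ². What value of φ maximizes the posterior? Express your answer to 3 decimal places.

φ̂_MAP = 0.500

ℓ'(φ) = 6/φ − 8 − 8φ. Setting this to zero and multiplying by φ: 8φ² + 8φ − 6 = 0.
φ = (−8 + √(8² + 4·8·6)) / (2·8) = (−8 + √256) / 16 = (−8 + 16)/16 = 1/2.
ℓ''(φ) = −6/φ² − 8 < 0, confirming a maximum.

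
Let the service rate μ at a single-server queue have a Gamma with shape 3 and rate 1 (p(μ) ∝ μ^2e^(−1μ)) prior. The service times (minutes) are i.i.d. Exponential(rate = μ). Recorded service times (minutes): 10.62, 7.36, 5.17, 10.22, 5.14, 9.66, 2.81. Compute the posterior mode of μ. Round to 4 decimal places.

μ̂_MAP = 0.1731

The Exponential(rate=μ) likelihood is ∝ μ^n e^(−μΣtᵢ). Here n = 7 and Σtᵢ = 10.62 + 7.36 + 5.17 + 10.22 + 5.14 + 9.66 + 2.81 = 50.98.
Posterior ∝ μ^2e^(−1μ) · μ^7e^(−50.98μ) = μ^9e^(−51.98μ), i.e. Gamma(10, 51.98).
Mode = (a−1)/b = 9/51.98 ≈ 0.1731.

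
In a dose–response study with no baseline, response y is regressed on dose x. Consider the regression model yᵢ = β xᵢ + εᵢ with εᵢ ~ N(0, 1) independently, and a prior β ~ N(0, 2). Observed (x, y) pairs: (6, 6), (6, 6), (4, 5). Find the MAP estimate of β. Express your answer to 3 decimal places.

log p(β | y) = −Σ(yᵢ − βxᵢ)²/(2·1) − β²/(2·2) + const.
Setting the derivative to zero: Σxᵢ(yᵢ − βxᵢ)/1 − β/2 = 0, so β = Σxᵢyᵢ / (Σxᵢ² + σ²/τ²).
Σxᵢyᵢ = 6·6 + 6·6 + 4·5 = 92; Σxᵢ² = 88; σ²/τ² = 0.5.
β̂_MAP = 92 / (88 + 0.5) = 92/88.5 ≈ 1.040.

β̂_MAP = 1.040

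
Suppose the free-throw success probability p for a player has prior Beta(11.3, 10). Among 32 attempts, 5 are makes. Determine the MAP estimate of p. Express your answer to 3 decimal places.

p̂_MAP = 0.298

Prior: Beta(11.3, 10).
Data: 5 successes in 32 trials. The binomial likelihood contributes p^5(1−p)^27, so the posterior is Beta(11.3+5, 10+27) = Beta(16.3, 37).
For Beta(a, b) with a, b > 1 the mode is (a−1)/(a+b−2) = 15.3/51.3 ≈ 0.298.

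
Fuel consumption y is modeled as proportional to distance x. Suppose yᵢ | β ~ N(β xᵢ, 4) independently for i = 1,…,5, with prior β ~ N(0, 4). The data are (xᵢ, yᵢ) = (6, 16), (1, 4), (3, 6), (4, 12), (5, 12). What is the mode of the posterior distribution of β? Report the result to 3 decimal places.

log p(β | y) = −Σ(yᵢ − βxᵢ)²/(2·4) − β²/(2·4) + const.
Setting the derivative to zero: Σxᵢ(yᵢ − βxᵢ)/4 − β/4 = 0, so β = Σxᵢyᵢ / (Σxᵢ² + σ²/τ²).
Σxᵢyᵢ = 6·16 + 1·4 + 3·6 + 4·12 + 5·12 = 226; Σxᵢ² = 87; σ²/τ² = 1.
β̂_MAP = 226 / (87 + 1) = 226/88 ≈ 2.568.

β̂_MAP = 2.568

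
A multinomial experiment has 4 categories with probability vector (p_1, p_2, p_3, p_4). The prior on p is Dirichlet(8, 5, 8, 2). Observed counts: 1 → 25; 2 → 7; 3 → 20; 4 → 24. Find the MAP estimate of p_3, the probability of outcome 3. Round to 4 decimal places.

MAP estimate: 0.2842

The posterior is Dirichlet(αᵢ + nᵢ) = Dirichlet(33, 12, 28, 26).
For a Dirichlet(a₁,…,a_K) with all aᵢ > 1, the mode has j-th component (aⱼ − 1)/(Σaᵢ − K).
Here Σaᵢ = 99 and K = 4, so p_3 = (28 − 1)/(99 − 4) = 27/95 ≈ 0.2842.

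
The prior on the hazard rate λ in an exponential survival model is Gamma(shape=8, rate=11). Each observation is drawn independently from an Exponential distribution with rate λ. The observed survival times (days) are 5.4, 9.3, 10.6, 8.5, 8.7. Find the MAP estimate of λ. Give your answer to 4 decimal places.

The Exponential(rate=λ) likelihood is ∝ λ^n e^(−λΣtᵢ). Here n = 5 and Σtᵢ = 5.4 + 9.3 + 10.6 + 8.5 + 8.7 = 42.5.
Posterior ∝ λ^7e^(−11λ) · λ^5e^(−42.5λ) = λ^12e^(−53.5λ), i.e. Gamma(13, 53.5).
Mode = (a−1)/b = 12/53.5 ≈ 0.2243.

λ̂_MAP = 0.2243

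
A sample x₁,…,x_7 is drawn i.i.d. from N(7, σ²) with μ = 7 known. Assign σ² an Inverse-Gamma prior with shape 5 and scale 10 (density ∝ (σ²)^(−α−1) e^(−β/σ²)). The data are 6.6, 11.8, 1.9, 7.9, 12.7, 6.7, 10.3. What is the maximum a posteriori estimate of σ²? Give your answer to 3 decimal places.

σ̂²_MAP = 5.973

Sum of squared deviations about the known mean: SS = (6.6−7)² + (11.8−7)² + (1.9−7)² + (7.9−7)² + (12.7−7)² + (6.7−7)² + (10.3−7)² = 93.49.
The Normal likelihood contributes (σ²)^(−n/2) exp(−SS/(2σ²)), so the posterior is Inverse-Gamma(α + n/2, β + SS/2) = Inverse-Gamma(8.5, 56.745).
The mode of Inverse-Gamma(a, b) is b/(a+1) = 56.745/9.5 ≈ 5.973.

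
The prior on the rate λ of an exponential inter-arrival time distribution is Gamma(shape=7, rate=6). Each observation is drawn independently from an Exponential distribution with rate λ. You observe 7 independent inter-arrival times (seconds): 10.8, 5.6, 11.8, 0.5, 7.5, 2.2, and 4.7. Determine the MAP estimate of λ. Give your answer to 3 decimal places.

λ̂_MAP = 0.265

The Exponential(rate=λ) likelihood is ∝ λ^n e^(−λΣtᵢ). Here n = 7 and Σtᵢ = 10.8 + 5.6 + 11.8 + 0.5 + 7.5 + 2.2 + 4.7 = 43.1.
Posterior ∝ λ^6e^(−6λ) · λ^7e^(−43.1λ) = λ^13e^(−49.1λ), i.e. Gamma(14, 49.1).
Mode = (a−1)/b = 13/49.1 ≈ 0.265.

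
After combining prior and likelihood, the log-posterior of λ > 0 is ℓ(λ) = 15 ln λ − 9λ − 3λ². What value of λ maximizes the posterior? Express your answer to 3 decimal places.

ℓ'(λ) = 15/λ − 9 − 6λ. Setting this to zero and multiplying by λ: 6λ² + 9λ − 15 = 0.
λ = (−9 + √(9² + 4·6·15)) / (2·6) = (−9 + √441) / 12 = (−9 + 21)/12 = 1.
ℓ''(λ) = −15/λ² − 6 < 0, confirming a maximum.

λ̂_MAP = 1.000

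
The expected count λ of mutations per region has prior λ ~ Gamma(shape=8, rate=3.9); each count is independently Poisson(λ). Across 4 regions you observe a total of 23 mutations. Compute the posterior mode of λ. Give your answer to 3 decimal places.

Σxᵢ = 23, n = 4.
Posterior ∝ λ^7e^(−3.9λ) · λ^23e^(−4λ) = λ^30e^(−7.9λ), i.e. Gamma(shape=31, rate=7.9).
The mode of a Gamma(a, b) with a ≥ 1 (shape–rate) is (a−1)/b = 30/7.9 ≈ 3.797.

λ̂_MAP = 3.797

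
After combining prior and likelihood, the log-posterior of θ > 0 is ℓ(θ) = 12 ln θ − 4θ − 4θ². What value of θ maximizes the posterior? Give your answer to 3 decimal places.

ℓ'(θ) = 12/θ − 4 − 8θ. Setting this to zero and multiplying by θ: 8θ² + 4θ − 12 = 0.
θ = (−4 + √(4² + 4·8·12)) / (2·8) = (−4 + √400) / 16 = (−4 + 20)/16 = 1.
ℓ''(θ) = −12/θ² − 8 < 0, confirming a maximum.

θ̂_MAP = 1.000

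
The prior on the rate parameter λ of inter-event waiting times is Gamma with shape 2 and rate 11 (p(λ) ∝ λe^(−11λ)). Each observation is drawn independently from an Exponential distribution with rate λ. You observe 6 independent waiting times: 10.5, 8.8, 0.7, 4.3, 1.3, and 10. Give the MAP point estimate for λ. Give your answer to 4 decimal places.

λ̂_MAP = 0.1502

The Exponential(rate=λ) likelihood is ∝ λ^n e^(−λΣtᵢ). Here n = 6 and Σtᵢ = 10.5 + 8.8 + 0.7 + 4.3 + 1.3 + 10 = 35.6.
Posterior ∝ λe^(−11λ) · λ^6e^(−35.6λ) = λ^7e^(−46.6λ), i.e. Gamma(8, 46.6).
Mode = (a−1)/b = 7/46.6 ≈ 0.1502.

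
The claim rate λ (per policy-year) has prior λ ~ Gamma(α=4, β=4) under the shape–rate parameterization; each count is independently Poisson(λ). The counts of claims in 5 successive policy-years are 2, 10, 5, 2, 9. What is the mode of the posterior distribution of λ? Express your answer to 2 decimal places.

λ̂_MAP = 3.44

Σxᵢ = 2+10+5+2+9 = 28, with n = 5.
Posterior ∝ λ^3e^(−4λ) · λ^28e^(−5λ) = λ^31e^(−9λ), i.e. Gamma(shape=32, rate=9).
The mode of a Gamma(a, b) with a ≥ 1 (shape–rate) is (a−1)/b = 31/9 ≈ 3.44.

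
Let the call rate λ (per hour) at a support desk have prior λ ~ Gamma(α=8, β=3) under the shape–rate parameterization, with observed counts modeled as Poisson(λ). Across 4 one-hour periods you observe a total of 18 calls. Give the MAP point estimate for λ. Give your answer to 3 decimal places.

Σxᵢ = 18, n = 4.
Posterior ∝ λ^7e^(−3λ) · λ^18e^(−4λ) = λ^25e^(−7λ), i.e. Gamma(shape=26, rate=7).
The mode of a Gamma(a, b) with a ≥ 1 (shape–rate) is (a−1)/b = 25/7 ≈ 3.571.

λ̂_MAP = 3.571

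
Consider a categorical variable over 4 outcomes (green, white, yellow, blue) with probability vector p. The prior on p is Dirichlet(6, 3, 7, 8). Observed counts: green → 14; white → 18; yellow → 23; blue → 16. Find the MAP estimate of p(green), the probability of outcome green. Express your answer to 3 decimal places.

MAP estimate of p(green) = 0.209

The posterior is Dirichlet(αᵢ + nᵢ) = Dirichlet(20, 21, 30, 24).
For a Dirichlet(a₁,…,a_K) with all aᵢ > 1, the mode has j-th component (aⱼ − 1)/(Σaᵢ − K).
Here Σaᵢ = 95 and K = 4, so p(green) = (20 − 1)/(95 − 4) = 19/91 ≈ 0.209.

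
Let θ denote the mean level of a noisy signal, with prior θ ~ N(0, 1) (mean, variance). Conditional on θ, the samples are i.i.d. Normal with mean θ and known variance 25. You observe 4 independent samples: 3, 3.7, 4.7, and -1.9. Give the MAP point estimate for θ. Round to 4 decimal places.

θ̂_MAP = 0.3276

n = 4; x̄ = (3 + 3.7 + 4.7 + (-1.9))/4 = 9.5/4 = 2.375.
For a Normal prior and Normal likelihood with known variance, the posterior is Normal; its mode equals its mean, the precision-weighted average.
Prior precision 1/σ₀² = 1/1 = 1; data precision n/σ² = 4/25 = 0.16.
θ̂ = (1·0 + 0.16·2.375) / (1 + 0.16) = 0.38/1.16 = 19/58 ≈ 0.3276.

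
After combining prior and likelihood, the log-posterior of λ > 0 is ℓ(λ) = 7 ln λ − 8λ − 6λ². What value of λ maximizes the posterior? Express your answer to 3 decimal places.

λ̂_MAP = 0.500

ℓ'(λ) = 7/λ − 8 − 12λ. Setting this to zero and multiplying by λ: 12λ² + 8λ − 7 = 0.
λ = (−8 + √(8² + 4·12·7)) / (2·12) = (−8 + √400) / 24 = (−8 + 20)/24 = 1/2.
ℓ''(λ) = −7/λ² − 12 < 0, confirming a maximum.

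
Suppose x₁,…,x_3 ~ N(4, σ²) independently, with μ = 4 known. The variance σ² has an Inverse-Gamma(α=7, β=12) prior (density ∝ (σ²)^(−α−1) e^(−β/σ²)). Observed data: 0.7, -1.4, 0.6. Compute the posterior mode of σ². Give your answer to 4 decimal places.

σ̂²_MAP = 3.9795

Sum of squared deviations about the known mean: SS = (0.7−4)² + (-1.4−4)² + (0.6−4)² = 51.61.
The Normal likelihood contributes (σ²)^(−n/2) exp(−SS/(2σ²)), so the posterior is Inverse-Gamma(α + n/2, β + SS/2) = Inverse-Gamma(8.5, 37.805).
The mode of Inverse-Gamma(a, b) is b/(a+1) = 37.805/9.5 ≈ 3.9795.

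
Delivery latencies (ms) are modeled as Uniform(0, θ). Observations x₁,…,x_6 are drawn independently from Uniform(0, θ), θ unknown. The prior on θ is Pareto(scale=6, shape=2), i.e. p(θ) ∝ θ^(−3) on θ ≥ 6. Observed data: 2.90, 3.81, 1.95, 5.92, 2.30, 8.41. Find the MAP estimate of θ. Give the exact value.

θ̂_MAP = 8.41

The Uniform(0, θ) likelihood is θ^(−n) for θ ≥ max(xᵢ), zero otherwise. Here max(xᵢ) = 8.41.
Posterior ∝ θ^(−3) · θ^(−6) = θ^(−9) on θ ≥ max(6, 8.41) = 8.41.
This density is strictly decreasing in θ, so the posterior mode lies at the lower boundary of the support.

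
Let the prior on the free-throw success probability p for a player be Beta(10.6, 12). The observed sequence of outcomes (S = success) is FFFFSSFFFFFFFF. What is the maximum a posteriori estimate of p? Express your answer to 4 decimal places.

p̂_MAP = 0.3353

Prior: Beta(10.6, 12).
Data: 2 successes in 14 trials (from the sequence). The binomial likelihood contributes p^2(1−p)^12, so the posterior is Beta(10.6+2, 12+12) = Beta(12.6, 24).
For Beta(a, b) with a, b > 1 the mode is (a−1)/(a+b−2) = 11.6/34.6 ≈ 0.3353.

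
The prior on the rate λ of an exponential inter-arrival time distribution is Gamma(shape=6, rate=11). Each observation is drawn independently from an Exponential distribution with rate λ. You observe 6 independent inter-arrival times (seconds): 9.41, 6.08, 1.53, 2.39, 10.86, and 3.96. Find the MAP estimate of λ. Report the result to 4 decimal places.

λ̂_MAP = 0.2432

The Exponential(rate=λ) likelihood is ∝ λ^n e^(−λΣtᵢ). Here n = 6 and Σtᵢ = 9.41 + 6.08 + 1.53 + 2.39 + 10.86 + 3.96 = 34.23.
Posterior ∝ λ^5e^(−11λ) · λ^6e^(−34.23λ) = λ^11e^(−45.23λ), i.e. Gamma(12, 45.23).
Mode = (a−1)/b = 11/45.23 ≈ 0.2432.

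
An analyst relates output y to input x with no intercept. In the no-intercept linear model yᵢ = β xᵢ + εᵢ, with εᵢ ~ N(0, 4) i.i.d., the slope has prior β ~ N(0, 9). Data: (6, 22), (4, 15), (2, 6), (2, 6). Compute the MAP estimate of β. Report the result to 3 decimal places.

log p(β | y) = −Σ(yᵢ − βxᵢ)²/(2·4) − β²/(2·9) + const.
Setting the derivative to zero: Σxᵢ(yᵢ − βxᵢ)/4 − β/9 = 0, so β = Σxᵢyᵢ / (Σxᵢ² + σ²/τ²).
Σxᵢyᵢ = 6·22 + 4·15 + 2·6 + 2·6 = 216; Σxᵢ² = 60; σ²/τ² = 4/9.
β̂_MAP = 216 / (60 + 4/9) = 216/(544/9) = 243/68 ≈ 3.574.

β̂_MAP = 3.574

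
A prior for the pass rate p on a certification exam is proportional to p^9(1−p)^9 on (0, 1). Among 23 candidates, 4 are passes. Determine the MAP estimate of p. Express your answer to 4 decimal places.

The prior density ∝ p^9(1−p)^9 is the kernel of Beta(10, 10).
Data: 4 successes in 23 trials. The binomial likelihood contributes p^4(1−p)^19, so the posterior is Beta(10+4, 10+19) = Beta(14, 29).
For Beta(a, b) with a, b > 1 the mode is (a−1)/(a+b−2) = 13/41 ≈ 0.3171.

p̂_MAP = 0.3171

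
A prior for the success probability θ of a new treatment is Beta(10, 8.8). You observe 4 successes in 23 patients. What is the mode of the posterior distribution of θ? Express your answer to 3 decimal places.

θ̂_MAP = 0.327

Prior: Beta(10, 8.8).
Data: 4 successes in 23 trials. The binomial likelihood contributes θ^4(1−θ)^19, so the posterior is Beta(10+4, 8.8+19) = Beta(14, 27.8).
For Beta(a, b) with a, b > 1 the mode is (a−1)/(a+b−2) = 13/39.8 ≈ 0.327.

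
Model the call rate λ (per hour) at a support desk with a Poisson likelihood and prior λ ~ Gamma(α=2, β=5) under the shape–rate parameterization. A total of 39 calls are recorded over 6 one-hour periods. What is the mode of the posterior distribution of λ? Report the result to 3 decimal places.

λ̂_MAP = 3.636

Σxᵢ = 39, n = 6.
Posterior ∝ λe^(−5λ) · λ^39e^(−6λ) = λ^40e^(−11λ), i.e. Gamma(shape=41, rate=11).
The mode of a Gamma(a, b) with a ≥ 1 (shape–rate) is (a−1)/b = 40/11 ≈ 3.636.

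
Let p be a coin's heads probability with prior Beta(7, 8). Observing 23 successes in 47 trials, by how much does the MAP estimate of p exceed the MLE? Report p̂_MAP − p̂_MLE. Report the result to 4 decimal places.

Posterior is Beta(30, 32); MAP = (30−1)/(62−2) = 29/60 ≈ 0.48333.
MLE ignores the prior: p̂_MLE = k/n = 23/47 ≈ 0.48936.
Difference = 29/60 − 23/47 = -17/2820 ≈ -0.0060.

MAP − MLE = -0.0060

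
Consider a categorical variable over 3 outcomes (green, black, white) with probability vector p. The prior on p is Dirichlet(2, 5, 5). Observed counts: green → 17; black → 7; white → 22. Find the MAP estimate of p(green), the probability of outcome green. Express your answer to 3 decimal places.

The posterior is Dirichlet(αᵢ + nᵢ) = Dirichlet(19, 12, 27).
For a Dirichlet(a₁,…,a_K) with all aᵢ > 1, the mode has j-th component (aⱼ − 1)/(Σaᵢ − K).
Here Σaᵢ = 58 and K = 3, so p(green) = (19 − 1)/(58 − 3) = 18/55 ≈ 0.327.

MAP estimate of p(green) = 0.327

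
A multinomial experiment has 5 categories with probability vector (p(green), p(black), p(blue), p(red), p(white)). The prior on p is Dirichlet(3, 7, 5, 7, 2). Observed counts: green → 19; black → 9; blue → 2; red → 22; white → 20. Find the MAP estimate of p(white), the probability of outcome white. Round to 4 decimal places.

The posterior is Dirichlet(αᵢ + nᵢ) = Dirichlet(22, 16, 7, 29, 22).
For a Dirichlet(a₁,…,a_K) with all aᵢ > 1, the mode has j-th component (aⱼ − 1)/(Σaᵢ − K).
Here Σaᵢ = 96 and K = 5, so p(white) = (22 − 1)/(96 − 5) = 21/91 ≈ 0.2308.

MAP estimate of p(white) = 0.2308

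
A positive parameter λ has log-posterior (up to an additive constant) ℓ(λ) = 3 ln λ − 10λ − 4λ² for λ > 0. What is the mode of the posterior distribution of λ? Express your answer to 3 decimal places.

λ̂_MAP = 0.250

ℓ'(λ) = 3/λ − 10 − 8λ. Setting this to zero and multiplying by λ: 8λ² + 10λ − 3 = 0.
λ = (−10 + √(10² + 4·8·3)) / (2·8) = (−10 + √196) / 16 = (−10 + 14)/16 = 1/4.
ℓ''(λ) = −3/λ² − 8 < 0, confirming a maximum.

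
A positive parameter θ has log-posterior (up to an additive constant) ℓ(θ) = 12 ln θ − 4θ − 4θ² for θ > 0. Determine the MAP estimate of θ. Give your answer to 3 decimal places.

ℓ'(θ) = 12/θ − 4 − 8θ. Setting this to zero and multiplying by θ: 8θ² + 4θ − 12 = 0.
θ = (−4 + √(4² + 4·8·12)) / (2·8) = (−4 + √400) / 16 = (−4 + 20)/16 = 1.
ℓ''(θ) = −12/θ² − 8 < 0, confirming a maximum.

θ̂_MAP = 1.000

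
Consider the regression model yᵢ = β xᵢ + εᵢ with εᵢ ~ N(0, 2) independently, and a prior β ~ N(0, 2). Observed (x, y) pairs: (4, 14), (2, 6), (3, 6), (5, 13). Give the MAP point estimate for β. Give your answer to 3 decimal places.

β̂_MAP = 2.745

log p(β | y) = −Σ(yᵢ − βxᵢ)²/(2·2) − β²/(2·2) + const.
Setting the derivative to zero: Σxᵢ(yᵢ − βxᵢ)/2 − β/2 = 0, so β = Σxᵢyᵢ / (Σxᵢ² + σ²/τ²).
Σxᵢyᵢ = 4·14 + 2·6 + 3·6 + 5·13 = 151; Σxᵢ² = 54; σ²/τ² = 1.
β̂_MAP = 151 / (54 + 1) = 151/55 ≈ 2.745.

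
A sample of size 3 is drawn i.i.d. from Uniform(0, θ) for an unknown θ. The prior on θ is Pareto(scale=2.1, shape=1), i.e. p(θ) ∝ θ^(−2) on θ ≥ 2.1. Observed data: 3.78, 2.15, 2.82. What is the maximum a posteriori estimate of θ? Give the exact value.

θ̂_MAP = 3.78

The Uniform(0, θ) likelihood is θ^(−n) for θ ≥ max(xᵢ), zero otherwise. Here max(xᵢ) = 3.78.
Posterior ∝ θ^(−2) · θ^(−3) = θ^(−5) on θ ≥ max(2.1, 3.78) = 3.78.
This density is strictly decreasing in θ, so the posterior mode lies at the lower boundary of the support.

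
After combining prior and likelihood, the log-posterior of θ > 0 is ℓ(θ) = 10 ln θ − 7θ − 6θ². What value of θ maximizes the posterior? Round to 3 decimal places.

θ̂_MAP = 0.667

ℓ'(θ) = 10/θ − 7 − 12θ. Setting this to zero and multiplying by θ: 12θ² + 7θ − 10 = 0.
θ = (−7 + √(7² + 4·12·10)) / (2·12) = (−7 + √529) / 24 = (−7 + 23)/24 = 2/3.
ℓ''(θ) = −10/θ² − 12 < 0, confirming a maximum.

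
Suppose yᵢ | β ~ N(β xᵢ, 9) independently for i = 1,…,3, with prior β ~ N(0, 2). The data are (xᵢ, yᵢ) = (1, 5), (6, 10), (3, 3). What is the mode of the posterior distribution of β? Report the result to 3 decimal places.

log p(β | y) = −Σ(yᵢ − βxᵢ)²/(2·9) − β²/(2·2) + const.
Setting the derivative to zero: Σxᵢ(yᵢ − βxᵢ)/9 − β/2 = 0, so β = Σxᵢyᵢ / (Σxᵢ² + σ²/τ²).
Σxᵢyᵢ = 1·5 + 6·10 + 3·3 = 74; Σxᵢ² = 46; σ²/τ² = 4.5.
β̂_MAP = 74 / (46 + 4.5) = 74/50.5 ≈ 1.465.

β̂_MAP = 1.465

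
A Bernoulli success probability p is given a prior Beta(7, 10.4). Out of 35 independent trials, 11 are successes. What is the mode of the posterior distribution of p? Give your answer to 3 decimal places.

p̂_MAP = 0.337

Prior: Beta(7, 10.4).
Data: 11 successes in 35 trials. The binomial likelihood contributes p^11(1−p)^24, so the posterior is Beta(7+11, 10.4+24) = Beta(18, 34.4).
For Beta(a, b) with a, b > 1 the mode is (a−1)/(a+b−2) = 17/50.4 ≈ 0.337.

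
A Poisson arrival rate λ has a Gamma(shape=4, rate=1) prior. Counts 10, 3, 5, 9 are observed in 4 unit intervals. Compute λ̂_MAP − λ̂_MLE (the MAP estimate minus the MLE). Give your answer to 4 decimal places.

MAP − MLE = -0.7500

Σxᵢ = 27. Posterior is Gamma(31, 5); MAP = (31−1)/5 = 30/5 ≈ 6.00000.
MLE = x̄ = 27/4 ≈ 6.75000.
Difference = 30/5 − 27/4 = -3/4 ≈ -0.7500.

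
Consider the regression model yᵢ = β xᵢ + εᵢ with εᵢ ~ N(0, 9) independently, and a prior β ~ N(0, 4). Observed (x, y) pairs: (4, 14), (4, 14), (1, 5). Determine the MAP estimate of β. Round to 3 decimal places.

log p(β | y) = −Σ(yᵢ − βxᵢ)²/(2·9) − β²/(2·4) + const.
Setting the derivative to zero: Σxᵢ(yᵢ − βxᵢ)/9 − β/4 = 0, so β = Σxᵢyᵢ / (Σxᵢ² + σ²/τ²).
Σxᵢyᵢ = 4·14 + 4·14 + 1·5 = 117; Σxᵢ² = 33; σ²/τ² = 2.25.
β̂_MAP = 117 / (33 + 2.25) = 117/35.25 ≈ 3.319.

β̂_MAP = 3.319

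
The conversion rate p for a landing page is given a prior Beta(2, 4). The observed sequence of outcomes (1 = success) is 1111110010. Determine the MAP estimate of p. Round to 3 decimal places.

p̂_MAP = 0.571

Prior: Beta(2, 4).
Data: 7 successes in 10 trials (from the sequence). The binomial likelihood contributes p^7(1−p)^3, so the posterior is Beta(2+7, 4+3) = Beta(9, 7).
For Beta(a, b) with a, b > 1 the mode is (a−1)/(a+b−2) = 8/14 ≈ 0.571.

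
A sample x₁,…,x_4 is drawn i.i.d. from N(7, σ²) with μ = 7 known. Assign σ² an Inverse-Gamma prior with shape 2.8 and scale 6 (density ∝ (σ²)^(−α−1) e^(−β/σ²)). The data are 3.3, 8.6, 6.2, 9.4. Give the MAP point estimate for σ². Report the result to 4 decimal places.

σ̂²_MAP = 2.9871

Sum of squared deviations about the known mean: SS = (3.3−7)² + (8.6−7)² + (6.2−7)² + (9.4−7)² = 22.65.
The Normal likelihood contributes (σ²)^(−n/2) exp(−SS/(2σ²)), so the posterior is Inverse-Gamma(α + n/2, β + SS/2) = Inverse-Gamma(4.8, 17.325).
The mode of Inverse-Gamma(a, b) is b/(a+1) = 17.325/5.8 ≈ 2.9871.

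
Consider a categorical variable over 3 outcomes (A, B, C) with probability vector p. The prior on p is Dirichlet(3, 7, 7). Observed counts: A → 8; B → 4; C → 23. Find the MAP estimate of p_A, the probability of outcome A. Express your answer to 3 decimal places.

MAP estimate of p_A = 0.204

The posterior is Dirichlet(αᵢ + nᵢ) = Dirichlet(11, 11, 30).
For a Dirichlet(a₁,…,a_K) with all aᵢ > 1, the mode has j-th component (aⱼ − 1)/(Σaᵢ − K).
Here Σaᵢ = 52 and K = 3, so p_A = (11 − 1)/(52 − 3) = 10/49 ≈ 0.204.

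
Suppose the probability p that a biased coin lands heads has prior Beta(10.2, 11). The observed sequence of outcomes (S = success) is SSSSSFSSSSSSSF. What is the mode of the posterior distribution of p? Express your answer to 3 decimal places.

p̂_MAP = 0.639

Prior: Beta(10.2, 11).
Data: 12 successes in 14 trials (from the sequence). The binomial likelihood contributes p^12(1−p)^2, so the posterior is Beta(10.2+12, 11+2) = Beta(22.2, 13).
For Beta(a, b) with a, b > 1 the mode is (a−1)/(a+b−2) = 21.2/33.2 ≈ 0.639.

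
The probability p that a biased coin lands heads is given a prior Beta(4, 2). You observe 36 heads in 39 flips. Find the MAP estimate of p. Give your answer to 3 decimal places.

p̂_MAP = 0.907

Prior: Beta(4, 2).
Data: 36 successes in 39 trials. The binomial likelihood contributes p^36(1−p)^3, so the posterior is Beta(4+36, 2+3) = Beta(40, 5).
For Beta(a, b) with a, b > 1 the mode is (a−1)/(a+b−2) = 39/43 ≈ 0.907.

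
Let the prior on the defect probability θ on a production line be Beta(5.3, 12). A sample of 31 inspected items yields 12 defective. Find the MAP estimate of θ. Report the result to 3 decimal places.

θ̂_MAP = 0.352

Prior: Beta(5.3, 12).
Data: 12 successes in 31 trials. The binomial likelihood contributes θ^12(1−θ)^19, so the posterior is Beta(5.3+12, 12+19) = Beta(17.3, 31).
For Beta(a, b) with a, b > 1 the mode is (a−1)/(a+b−2) = 16.3/46.3 ≈ 0.352.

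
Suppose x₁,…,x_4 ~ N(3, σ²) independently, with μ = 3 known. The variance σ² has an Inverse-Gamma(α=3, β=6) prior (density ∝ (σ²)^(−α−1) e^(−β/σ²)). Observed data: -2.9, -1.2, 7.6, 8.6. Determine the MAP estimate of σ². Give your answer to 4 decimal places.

σ̂²_MAP = 9.7475

Sum of squared deviations about the known mean: SS = (-2.9−3)² + (-1.2−3)² + (7.6−3)² + (8.6−3)² = 104.97.
The Normal likelihood contributes (σ²)^(−n/2) exp(−SS/(2σ²)), so the posterior is Inverse-Gamma(α + n/2, β + SS/2) = Inverse-Gamma(5, 58.485).
The mode of Inverse-Gamma(a, b) is b/(a+1) = 58.485/6 ≈ 9.7475.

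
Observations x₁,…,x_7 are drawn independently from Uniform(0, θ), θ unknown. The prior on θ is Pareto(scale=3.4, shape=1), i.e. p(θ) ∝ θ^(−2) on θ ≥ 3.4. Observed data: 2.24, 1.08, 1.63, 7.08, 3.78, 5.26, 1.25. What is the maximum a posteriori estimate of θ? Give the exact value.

The Uniform(0, θ) likelihood is θ^(−n) for θ ≥ max(xᵢ), zero otherwise. Here max(xᵢ) = 7.08.
Posterior ∝ θ^(−2) · θ^(−7) = θ^(−9) on θ ≥ max(3.4, 7.08) = 7.08.
This density is strictly decreasing in θ, so the posterior mode lies at the lower boundary of the support.

θ̂_MAP = 7.08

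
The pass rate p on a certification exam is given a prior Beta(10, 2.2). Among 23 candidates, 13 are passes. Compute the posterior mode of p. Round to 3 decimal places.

Prior: Beta(10, 2.2).
Data: 13 successes in 23 trials. The binomial likelihood contributes p^13(1−p)^10, so the posterior is Beta(10+13, 2.2+10) = Beta(23, 12.2).
For Beta(a, b) with a, b > 1 the mode is (a−1)/(a+b−2) = 22/33.2 ≈ 0.663.

p̂_MAP = 0.663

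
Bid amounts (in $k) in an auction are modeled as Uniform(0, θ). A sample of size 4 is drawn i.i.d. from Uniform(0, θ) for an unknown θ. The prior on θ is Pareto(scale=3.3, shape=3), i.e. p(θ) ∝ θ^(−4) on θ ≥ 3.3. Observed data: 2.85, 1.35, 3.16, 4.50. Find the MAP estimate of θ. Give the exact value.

θ̂_MAP = 4.50

The Uniform(0, θ) likelihood is θ^(−n) for θ ≥ max(xᵢ), zero otherwise. Here max(xᵢ) = 4.50.
Posterior ∝ θ^(−4) · θ^(−4) = θ^(−8) on θ ≥ max(3.3, 4.50) = 4.50.
This density is strictly decreasing in θ, so the posterior mode lies at the lower boundary of the support.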